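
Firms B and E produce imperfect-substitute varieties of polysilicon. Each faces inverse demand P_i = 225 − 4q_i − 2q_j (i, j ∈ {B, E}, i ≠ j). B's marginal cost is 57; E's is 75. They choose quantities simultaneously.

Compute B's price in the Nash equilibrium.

126.6

Firm B's profit: π = q_B(225 − 4q_B − 2q_E) − 57q_B.
∂π/∂q_B = 168 − 8q_B − 2q_E = 0 ⇒ q_B = 21 − 0.25q_E.
Similarly q_E = 18.75 − 0.25q_B.
Substituting the second reaction function into the first: q_B = 21 − 0.25(18.75 − 0.25q_B), which gives 0.9375q_B = 16.3125 ⇒ q_B = 17.4.
Then q_E = 18.75 − 0.25·17.4 = 14.4.
P_B = 225 − 4·17.4 − 2·14.4 = 126.6.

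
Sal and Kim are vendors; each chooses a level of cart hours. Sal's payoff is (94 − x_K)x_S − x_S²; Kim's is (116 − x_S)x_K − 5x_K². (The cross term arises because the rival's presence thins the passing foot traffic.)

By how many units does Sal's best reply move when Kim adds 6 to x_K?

-3

Expanding Sal's payoff: 94x_S − x_Kx_S − x_S².
∂π/∂x_S = 94 − x_K − 2x_S = 0, so x_S = 47 − 0.5x_K.
The reaction-function slope is −0.5, so a 6-unit rise in x_K moves x_S by −0.5 × 6 = −3. Sal's best response falls — the actions are strategic substitutes.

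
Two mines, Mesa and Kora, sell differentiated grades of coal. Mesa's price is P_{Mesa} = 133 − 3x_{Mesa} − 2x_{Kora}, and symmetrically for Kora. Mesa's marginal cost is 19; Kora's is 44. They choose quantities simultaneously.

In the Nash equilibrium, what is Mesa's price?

Mine Mesa's profit: π = x_{Mesa}(133 − 3x_{Mesa} − 2x_{Kora}) − 19x_{Mesa}.
∂π/∂x_{Mesa} = 114 − 6x_{Mesa} − 2x_{Kora} = 0 ⇒ x_{Mesa} = 19 − (1/3)x_{Kora}.
Similarly x_{Kora} = 89/6 − (1/3)x_{Mesa}.
Solving the two reaction functions simultaneously: (1 − (−1/3)(−1/3))x_{Mesa} = 19 − (1/3)·(89/6), so (8/9)x_{Mesa} = 253/18 and x_{Mesa} = 15.8125.
Then x_{Kora} = 89/6 − (1/3)·15.8125 = 9.5625.
P_{Mesa} = 133 − 3·15.8125 − 2·9.5625 = 66.4375.

66.4375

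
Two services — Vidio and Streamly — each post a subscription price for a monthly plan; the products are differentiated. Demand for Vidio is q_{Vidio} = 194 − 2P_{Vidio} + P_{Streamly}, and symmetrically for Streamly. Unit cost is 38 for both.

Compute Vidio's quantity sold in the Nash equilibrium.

104

Vidio's profit: π = (P_{Vidio} − 38)(194 − 2P_{Vidio} + P_{Streamly}).
∂π/∂P_{Vidio} = 270 − 4P_{Vidio} + P_{Streamly} = 0 ⇒ P_{Vidio} = 67.5 + 0.25P_{Streamly}.
Setting P_{Vidio} = P_{Streamly} in the reaction function: P_{Vidio} = 67.5 + 0.25P_{Vidio}, so P_{Vidio} = 67.5 / 0.75 = 90.
q_{Vidio} = 194 − 2·90 + 90 = 104.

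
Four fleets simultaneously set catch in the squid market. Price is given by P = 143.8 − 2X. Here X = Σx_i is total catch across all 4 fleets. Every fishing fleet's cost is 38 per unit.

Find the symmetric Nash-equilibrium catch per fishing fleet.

10.58

A representative fishing fleet's profit is π_i = x_i(143.8 − 2X) − 38x_i, with X = x_i + Σ_{j≠i} x_j.
First-order condition: 105.8 − 4x_i − 2Σ_{j≠i} x_j = 0.
In a symmetric equilibrium every fishing fleet chooses the same x, so Σ_{j≠i} x_j = 3x. The condition becomes 105.8 − 10x = 0, giving x = 105.8/10 = 10.58.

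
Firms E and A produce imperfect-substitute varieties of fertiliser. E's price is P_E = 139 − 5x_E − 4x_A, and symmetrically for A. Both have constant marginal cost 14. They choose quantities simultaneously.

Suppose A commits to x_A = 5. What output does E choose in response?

Firm E's profit: π = x_E(139 − 5x_E − 4x_A) − 14x_E.
∂π/∂x_E = 125 − 10x_E − 4x_A = 0 ⇒ x_E = 12.5 − 0.4x_A.
At x_A = 5: x_E = 12.5 − 0.4·5 = 10.5.

10.5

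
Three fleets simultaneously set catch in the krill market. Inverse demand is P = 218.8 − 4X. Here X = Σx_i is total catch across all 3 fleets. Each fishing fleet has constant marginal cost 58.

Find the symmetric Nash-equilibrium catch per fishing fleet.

A representative fishing fleet's profit is π_i = x_i(218.8 − 4X) − 58x_i, with X = x_i + Σ_{j≠i} x_j.
First-order condition: 160.8 − 8x_i − 4Σ_{j≠i} x_j = 0.
With identical fishing fleets, set every x_j = x: then 160.8 − 8x − 8x = 0, i.e. x = 160.8/16 = 10.05.

10.05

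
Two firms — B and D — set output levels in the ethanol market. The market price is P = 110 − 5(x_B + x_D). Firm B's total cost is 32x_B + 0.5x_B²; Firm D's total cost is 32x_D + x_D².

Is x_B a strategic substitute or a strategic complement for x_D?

Firm B's profit: π = x_B(110 − 5(x_B + x_D)) − 32x_B − 0.5x_B².
∂π/∂x_B = 78 − 11x_B − 5x_D = 0, so x_B = 78/11 − (5/11)x_D.
The best-response slope dx_B/dx_D = −5/11 < 0: the reaction function is downward-sloping, so the choices are strategic substitutes.

strategic substitutes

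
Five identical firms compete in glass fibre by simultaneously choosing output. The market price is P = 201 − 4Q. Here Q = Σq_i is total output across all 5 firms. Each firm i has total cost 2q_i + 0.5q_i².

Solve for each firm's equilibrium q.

7.96

A representative firm's profit is π_i = q_i(201 − 4Q) − 2q_i − 0.5q_i², with Q = q_i + Σ_{j≠i} q_j.
First-order condition: 199 − 9q_i − 4Σ_{j≠i} q_j = 0.
In a symmetric equilibrium every firm chooses the same q, so Σ_{j≠i} q_j = 4q. The condition becomes 199 − 25q = 0, giving q = 199/25 = 7.96.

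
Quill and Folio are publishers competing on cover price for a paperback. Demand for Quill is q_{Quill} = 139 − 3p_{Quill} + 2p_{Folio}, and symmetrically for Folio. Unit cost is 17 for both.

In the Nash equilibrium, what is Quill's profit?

2790.75

Quill's profit: π = (p_{Quill} − 17)(139 − 3p_{Quill} + 2p_{Folio}).
∂π/∂p_{Quill} = 190 − 6p_{Quill} + 2p_{Folio} = 0 ⇒ p_{Quill} = 95/3 + (1/3)p_{Folio}.
The game is symmetric, so in equilibrium p_{Folio} = p_{Quill}: the reaction function gives (2/3)p_{Quill} = 95/3, hence p_{Quill} = 47.5.
q_{Quill} = 139 − 3·47.5 + 2·47.5 = 91.5.
Profit = (47.5 − 17)·91.5 = 2790.75.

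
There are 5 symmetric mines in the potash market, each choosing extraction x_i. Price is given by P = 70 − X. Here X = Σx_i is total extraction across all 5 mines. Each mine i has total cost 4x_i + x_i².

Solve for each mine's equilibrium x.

8.25

A representative mine's profit is π_i = x_i(70 − X) − 4x_i − x_i², with X = x_i + Σ_{j≠i} x_j.
First-order condition: 66 − 4x_i − Σ_{j≠i} x_j = 0.
Imposing symmetry (x_j = x for all j) turns Σ_{j≠i} x_j into 4x, so 66 = 8x and x = 8.25.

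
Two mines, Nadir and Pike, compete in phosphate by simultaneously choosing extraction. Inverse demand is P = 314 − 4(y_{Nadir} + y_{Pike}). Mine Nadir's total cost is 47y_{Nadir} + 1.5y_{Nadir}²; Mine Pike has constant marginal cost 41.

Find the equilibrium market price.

Mine Nadir's profit: π = y_{Nadir}(314 − 4(y_{Nadir} + y_{Pike})) − 47y_{Nadir} − 1.5y_{Nadir}².
∂π/∂y_{Nadir} = 267 − 11y_{Nadir} − 4y_{Pike} = 0, so y_{Nadir} = 267/11 − (4/11)y_{Pike}.
For Pike: ∂π/∂y_{Pike} = 273 − 8y_{Pike} − 4y_{Nadir} = 0 ⇒ y_{Pike} = 34.125 − 0.5y_{Nadir}.
Solving the two reaction functions simultaneously: (1 − (−4/11)(−0.5))y_{Nadir} = 267/11 − (4/11)·34.125, so (9/11)y_{Nadir} = 261/22 and y_{Nadir} = 14.5.
Then y_{Pike} = 34.125 − 0.5·14.5 = 26.875.
Equilibrium price: P = 314 − 4·41.375 = 148.5.

148.5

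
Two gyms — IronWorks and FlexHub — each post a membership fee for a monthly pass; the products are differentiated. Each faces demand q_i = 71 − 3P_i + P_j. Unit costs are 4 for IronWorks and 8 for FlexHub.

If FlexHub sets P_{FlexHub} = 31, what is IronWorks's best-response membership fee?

19

IronWorks's profit: π = (P_{IronWorks} − 4)(71 − 3P_{IronWorks} + P_{FlexHub}).
∂π/∂P_{IronWorks} = 83 − 6P_{IronWorks} + P_{FlexHub} = 0 ⇒ P_{IronWorks} = 83/6 + (1/6)P_{FlexHub}.
At P_{FlexHub} = 31: P_{IronWorks} = 83/6 + (1/6)·31 = 19.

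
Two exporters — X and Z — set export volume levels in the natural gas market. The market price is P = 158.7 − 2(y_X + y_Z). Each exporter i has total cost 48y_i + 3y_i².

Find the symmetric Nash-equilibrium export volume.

9.225

Exporter X's profit: π = y_X(158.7 − 2(y_X + y_Z)) − 48y_X − 3y_X².
∂π/∂y_X = 110.7 − 10y_X − 2y_Z = 0, so y_X = 11.07 − 0.2y_Z.
Setting y_X = y_Z in the reaction function: y_X = 11.07 − 0.2y_X, so y_X = 11.07 / 1.2 = 9.225.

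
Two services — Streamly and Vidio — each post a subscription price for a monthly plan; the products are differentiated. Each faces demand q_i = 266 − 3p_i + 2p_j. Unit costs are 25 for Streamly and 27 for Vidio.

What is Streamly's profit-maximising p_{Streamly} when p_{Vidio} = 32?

67.5

Streamly's profit: π = (p_{Streamly} − 25)(266 − 3p_{Streamly} + 2p_{Vidio}).
∂π/∂p_{Streamly} = 341 − 6p_{Streamly} + 2p_{Vidio} = 0 ⇒ p_{Streamly} = 341/6 + (1/3)p_{Vidio}.
At p_{Vidio} = 32: p_{Streamly} = 341/6 + (1/3)·32 = 67.5.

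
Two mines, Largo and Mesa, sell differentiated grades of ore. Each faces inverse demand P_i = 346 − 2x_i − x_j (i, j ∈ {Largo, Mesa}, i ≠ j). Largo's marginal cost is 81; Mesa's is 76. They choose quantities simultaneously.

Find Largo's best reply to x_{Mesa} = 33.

58

Mine Largo's profit: π = x_{Largo}(346 − 2x_{Largo} − x_{Mesa}) − 81x_{Largo}.
∂π/∂x_{Largo} = 265 − 4x_{Largo} − x_{Mesa} = 0 ⇒ x_{Largo} = 66.25 − 0.25x_{Mesa}.
At x_{Mesa} = 33: x_{Largo} = 66.25 − 0.25·33 = 58.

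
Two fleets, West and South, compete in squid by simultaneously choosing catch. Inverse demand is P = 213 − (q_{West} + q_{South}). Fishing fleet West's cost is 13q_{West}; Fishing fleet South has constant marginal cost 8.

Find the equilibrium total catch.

135

Fishing fleet West's profit: π = q_{West}(213 − (q_{West} + q_{South})) − 13q_{West}.
∂π/∂q_{West} = 200 − 2q_{West} − q_{South} = 0, so q_{West} = 100 − 0.5q_{South}.
By the same steps for South: q_{South} = 102.5 − 0.5q_{West}.
Substituting the second reaction function into the first: q_{West} = 100 − 0.5(102.5 − 0.5q_{West}), which gives 0.75q_{West} = 48.75 ⇒ q_{West} = 65.
Then q_{South} = 102.5 − 0.5·65 = 70.
Total catch: 65 + 70 = 135.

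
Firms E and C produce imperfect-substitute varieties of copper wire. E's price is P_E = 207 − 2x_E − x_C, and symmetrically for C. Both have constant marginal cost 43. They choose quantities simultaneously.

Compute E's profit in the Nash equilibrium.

Firm E's profit: π = x_E(207 − 2x_E − x_C) − 43x_E.
∂π/∂x_E = 164 − 4x_E − x_C = 0 ⇒ x_E = 41 − 0.25x_C.
The game is symmetric, so in equilibrium x_C = x_E: the reaction function gives 1.25x_E = 41, hence x_E = 32.8.
P_E = 207 − 2·32.8 − 32.8 = 108.6.
Profit = (108.6 − 43)·32.8 = 2151.68.

2151.68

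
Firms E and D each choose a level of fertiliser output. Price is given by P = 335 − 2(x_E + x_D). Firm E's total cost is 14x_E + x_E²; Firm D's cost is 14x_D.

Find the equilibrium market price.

Firm E's profit: π = x_E(335 − 2(x_E + x_D)) − 14x_E − x_E².
∂π/∂x_E = 321 − 6x_E − 2x_D = 0, so x_E = 53.5 − (1/3)x_D.
For D: ∂π/∂x_D = 321 − 4x_D − 2x_E = 0 ⇒ x_D = 80.25 − 0.5x_E.
Plugging x_D into E's best response: x_E = 53.5 − (1/3)(80.25 − 0.5x_E) ⇒ (5/6)x_E = 26.75, so x_E = 32.1.
Then x_D = 80.25 − 0.5·32.1 = 64.2.
Equilibrium price: P = 335 − 2·96.3 = 142.4.

142.4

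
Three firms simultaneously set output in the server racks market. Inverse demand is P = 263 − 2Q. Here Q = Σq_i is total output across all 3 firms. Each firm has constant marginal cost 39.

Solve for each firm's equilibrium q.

A representative firm's profit is π_i = q_i(263 − 2Q) − 39q_i, with Q = q_i + Σ_{j≠i} q_j.
First-order condition: 224 − 4q_i − 2Σ_{j≠i} q_j = 0.
Imposing symmetry (q_j = q for all j) turns Σ_{j≠i} q_j into 2q, so 224 = 8q and q = 28.

28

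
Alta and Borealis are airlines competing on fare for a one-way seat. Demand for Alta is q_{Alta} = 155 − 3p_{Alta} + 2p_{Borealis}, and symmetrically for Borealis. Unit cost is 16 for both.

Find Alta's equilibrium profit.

3622.6875

Alta's profit: π = (p_{Alta} − 16)(155 − 3p_{Alta} + 2p_{Borealis}).
∂π/∂p_{Alta} = 203 − 6p_{Alta} + 2p_{Borealis} = 0 ⇒ p_{Alta} = 203/6 + (1/3)p_{Borealis}.
The game is symmetric, so in equilibrium p_{Borealis} = p_{Alta}: the reaction function gives (2/3)p_{Alta} = 203/6, hence p_{Alta} = 50.75.
q_{Alta} = 155 − 3·50.75 + 2·50.75 = 104.25.
Profit = (50.75 − 16)·104.25 = 3622.6875.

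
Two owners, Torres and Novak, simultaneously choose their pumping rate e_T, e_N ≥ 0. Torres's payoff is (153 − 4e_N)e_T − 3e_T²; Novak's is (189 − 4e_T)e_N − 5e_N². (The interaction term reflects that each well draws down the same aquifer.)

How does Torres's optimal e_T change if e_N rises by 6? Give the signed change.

Expanding Torres's payoff: 153e_T − 4e_Ne_T − 3e_T².
∂π/∂e_T = 153 − 4e_N − 6e_T = 0, so e_T = 25.5 − (2/3)e_N.
The reaction-function slope is −2/3, so a 6-unit rise in e_N moves e_T by −2/3 × 6 = −4. Torres's best response falls — the actions are strategic substitutes.

-4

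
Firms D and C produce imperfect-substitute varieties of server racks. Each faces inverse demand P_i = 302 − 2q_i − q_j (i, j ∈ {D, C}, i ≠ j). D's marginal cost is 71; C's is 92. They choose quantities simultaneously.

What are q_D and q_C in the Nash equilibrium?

Firm D's profit: π = q_D(302 − 2q_D − q_C) − 71q_D.
∂π/∂q_D = 231 − 4q_D − q_C = 0 ⇒ q_D = 57.75 − 0.25q_C.
Similarly q_C = 52.5 − 0.25q_D.
Substituting the second reaction function into the first: q_D = 57.75 − 0.25(52.5 − 0.25q_D), which gives 0.9375q_D = 44.625 ⇒ q_D = 47.6.
Then q_C = 52.5 − 0.25·47.6 = 40.6.

47.6, 40.6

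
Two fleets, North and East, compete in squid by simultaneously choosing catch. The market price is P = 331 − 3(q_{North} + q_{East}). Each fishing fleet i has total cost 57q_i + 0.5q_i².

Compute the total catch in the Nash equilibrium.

Fishing fleet North's profit: π = q_{North}(331 − 3(q_{North} + q_{East})) − 57q_{North} − 0.5q_{North}².
∂π/∂q_{North} = 274 − 7q_{North} − 3q_{East} = 0, so q_{North} = 274/7 − (3/7)q_{East}.
Setting q_{North} = q_{East} in the reaction function: q_{North} = 274/7 − (3/7)q_{North}, so q_{North} = (274/7) / (10/7) = 27.4.
Total catch: 27.4 + 27.4 = 54.8.

54.8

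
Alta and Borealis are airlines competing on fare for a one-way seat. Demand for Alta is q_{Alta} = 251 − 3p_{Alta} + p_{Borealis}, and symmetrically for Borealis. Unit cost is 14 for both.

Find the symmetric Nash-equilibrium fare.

Alta's profit: π = (p_{Alta} − 14)(251 − 3p_{Alta} + p_{Borealis}).
∂π/∂p_{Alta} = 293 − 6p_{Alta} + p_{Borealis} = 0 ⇒ p_{Alta} = 293/6 + (1/6)p_{Borealis}.
The game is symmetric, so in equilibrium p_{Borealis} = p_{Alta}: the reaction function gives (5/6)p_{Alta} = 293/6, hence p_{Alta} = 58.6.

58.6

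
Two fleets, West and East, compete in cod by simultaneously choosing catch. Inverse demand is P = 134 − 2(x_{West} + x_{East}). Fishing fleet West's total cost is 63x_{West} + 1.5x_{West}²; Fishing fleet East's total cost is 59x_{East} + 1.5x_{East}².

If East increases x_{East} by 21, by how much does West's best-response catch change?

-6

Fishing fleet West's profit: π = x_{West}(134 − 2(x_{West} + x_{East})) − 63x_{West} − 1.5x_{West}².
∂π/∂x_{West} = 71 − 7x_{West} − 2x_{East} = 0, so x_{West} = 71/7 − (2/7)x_{East}.
The reaction-function slope is −2/7, so a 21-unit rise in x_{East} moves x_{West} by −2/7 × 21 = −6. West's best response falls — the actions are strategic substitutes.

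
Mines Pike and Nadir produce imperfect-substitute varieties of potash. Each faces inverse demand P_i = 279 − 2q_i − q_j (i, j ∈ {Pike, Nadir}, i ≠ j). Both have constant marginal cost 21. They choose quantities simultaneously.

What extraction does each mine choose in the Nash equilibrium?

Mine Pike's profit: π = q_{Pike}(279 − 2q_{Pike} − q_{Nadir}) − 21q_{Pike}.
∂π/∂q_{Pike} = 258 − 4q_{Pike} − q_{Nadir} = 0 ⇒ q_{Pike} = 64.5 − 0.25q_{Nadir}.
Setting q_{Pike} = q_{Nadir} in the reaction function: q_{Pike} = 64.5 − 0.25q_{Pike}, so q_{Pike} = 64.5 / 1.25 = 51.6.

51.6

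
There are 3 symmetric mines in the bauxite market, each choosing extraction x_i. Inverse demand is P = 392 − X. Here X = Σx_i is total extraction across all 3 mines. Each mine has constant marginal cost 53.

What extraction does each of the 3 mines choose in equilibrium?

84.75

A representative mine's profit is π_i = x_i(392 − X) − 53x_i, with X = x_i + Σ_{j≠i} x_j.
First-order condition: 339 − 2x_i − Σ_{j≠i} x_j = 0.
With identical mines, set every x_j = x: then 339 − 2x − 2x = 0, i.e. x = 339/4 = 84.75.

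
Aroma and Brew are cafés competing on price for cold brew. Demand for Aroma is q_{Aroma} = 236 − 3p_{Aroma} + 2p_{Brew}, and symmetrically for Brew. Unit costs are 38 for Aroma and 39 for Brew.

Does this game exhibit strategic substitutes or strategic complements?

strategic complements

Aroma's profit: π = (p_{Aroma} − 38)(236 − 3p_{Aroma} + 2p_{Brew}).
∂π/∂p_{Aroma} = 350 − 6p_{Aroma} + 2p_{Brew} = 0 ⇒ p_{Aroma} = 175/3 + (1/3)p_{Brew}.
The best-response slope dp_{Aroma}/dp_{Brew} = 1/3 > 0: the reaction function is upward-sloping, so the choices are strategic complements.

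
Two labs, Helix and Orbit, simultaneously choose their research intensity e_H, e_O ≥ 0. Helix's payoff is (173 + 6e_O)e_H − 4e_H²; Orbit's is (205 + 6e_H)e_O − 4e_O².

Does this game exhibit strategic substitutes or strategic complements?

Expanding Helix's payoff: 173e_H + 6e_Oe_H − 4e_H².
∂π/∂e_H = 173 + 6e_O − 8e_H = 0, so e_H = 21.625 + 0.75e_O.
The best-response slope de_H/de_O = 0.75 > 0: the reaction function is upward-sloping, so the choices are strategic complements.

strategic complements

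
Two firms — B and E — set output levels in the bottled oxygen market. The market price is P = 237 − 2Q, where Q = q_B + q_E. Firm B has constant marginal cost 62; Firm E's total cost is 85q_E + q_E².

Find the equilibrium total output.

50.2

Firm B's profit: π = q_B(237 − 2(q_B + q_E)) − 62q_B.
∂π/∂q_B = 175 − 4q_B − 2q_E = 0, so q_B = 43.75 − 0.5q_E.
For E: ∂π/∂q_E = 152 − 6q_E − 2q_B = 0 ⇒ q_E = 76/3 − (1/3)q_B.
Substituting the second reaction function into the first: q_B = 43.75 − 0.5(76/3 − (1/3)q_B), which gives (5/6)q_B = 373/12 ⇒ q_B = 37.3.
Then q_E = 76/3 − (1/3)·37.3 = 12.9.
Total output: 37.3 + 12.9 = 50.2.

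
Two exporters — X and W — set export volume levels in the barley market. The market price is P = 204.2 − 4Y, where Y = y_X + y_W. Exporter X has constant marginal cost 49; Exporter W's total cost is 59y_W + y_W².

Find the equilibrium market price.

Exporter X's profit: π = y_X(204.2 − 4(y_X + y_W)) − 49y_X.
∂π/∂y_X = 155.2 − 8y_X − 4y_W = 0, so y_X = 19.4 − 0.5y_W.
For W: ∂π/∂y_W = 145.2 − 10y_W − 4y_X = 0 ⇒ y_W = 14.52 − 0.4y_X.
Solving the two reaction functions simultaneously: (1 − (−0.5)(−0.4))y_X = 19.4 − 0.5·14.52, so 0.8y_X = 12.14 and y_X = 15.175.
Then y_W = 14.52 − 0.4·15.175 = 8.45.
Equilibrium price: P = 204.2 − 4·23.625 = 109.7.

109.7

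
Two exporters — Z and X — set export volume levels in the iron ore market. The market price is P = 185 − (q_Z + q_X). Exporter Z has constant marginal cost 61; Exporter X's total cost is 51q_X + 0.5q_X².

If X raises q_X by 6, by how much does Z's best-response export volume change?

Exporter Z's profit: π = q_Z(185 − (q_Z + q_X)) − 61q_Z.
∂π/∂q_Z = 124 − 2q_Z − q_X = 0, so q_Z = 62 − 0.5q_X.
The reaction-function slope is −0.5, so a 6-unit rise in q_X moves q_Z by −0.5 × 6 = −3. Z's best response falls — the actions are strategic substitutes.

-3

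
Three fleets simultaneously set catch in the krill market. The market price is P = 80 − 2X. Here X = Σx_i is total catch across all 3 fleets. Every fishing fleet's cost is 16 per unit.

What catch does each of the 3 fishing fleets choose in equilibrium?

8

A representative fishing fleet's profit is π_i = x_i(80 − 2X) − 16x_i, with X = x_i + Σ_{j≠i} x_j.
First-order condition: 64 − 4x_i − 2Σ_{j≠i} x_j = 0.
Imposing symmetry (x_j = x for all j) turns Σ_{j≠i} x_j into 2x, so 64 = 8x and x = 8.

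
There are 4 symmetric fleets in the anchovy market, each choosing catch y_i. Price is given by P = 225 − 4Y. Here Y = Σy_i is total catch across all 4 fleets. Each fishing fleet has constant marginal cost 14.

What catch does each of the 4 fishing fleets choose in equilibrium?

10.55

A representative fishing fleet's profit is π_i = y_i(225 − 4Y) − 14y_i, with Y = y_i + Σ_{j≠i} y_j.
First-order condition: 211 − 8y_i − 4Σ_{j≠i} y_j = 0.
Imposing symmetry (y_j = y for all j) turns Σ_{j≠i} y_j into 3y, so 211 = 20y and y = 10.55.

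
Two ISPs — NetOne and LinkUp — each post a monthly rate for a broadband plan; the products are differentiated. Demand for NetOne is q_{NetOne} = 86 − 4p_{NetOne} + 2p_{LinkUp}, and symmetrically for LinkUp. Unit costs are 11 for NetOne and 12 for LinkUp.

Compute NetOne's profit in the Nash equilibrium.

466.56

NetOne's profit: π = (p_{NetOne} − 11)(86 − 4p_{NetOne} + 2p_{LinkUp}).
∂π/∂p_{NetOne} = 130 − 8p_{NetOne} + 2p_{LinkUp} = 0 ⇒ p_{NetOne} = 16.25 + 0.25p_{LinkUp}.
Similarly p_{LinkUp} = 16.75 + 0.25p_{NetOne}.
Substituting the second reaction function into the first: p_{NetOne} = 16.25 + 0.25(16.75 + 0.25p_{NetOne}), which gives 0.9375p_{NetOne} = 20.4375 ⇒ p_{NetOne} = 21.8.
Then p_{LinkUp} = 16.75 + 0.25·21.8 = 22.2.
q_{NetOne} = 86 − 4·21.8 + 2·22.2 = 43.2.
Profit = (21.8 − 11)·43.2 = 466.56.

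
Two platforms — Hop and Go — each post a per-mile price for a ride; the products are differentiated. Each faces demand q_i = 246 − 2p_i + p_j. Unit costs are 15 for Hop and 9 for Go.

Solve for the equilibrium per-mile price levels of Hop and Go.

91.2, 88.8

Hop's profit: π = (p_{Hop} − 15)(246 − 2p_{Hop} + p_{Go}).
∂π/∂p_{Hop} = 276 − 4p_{Hop} + p_{Go} = 0 ⇒ p_{Hop} = 69 + 0.25p_{Go}.
Similarly p_{Go} = 66 + 0.25p_{Hop}.
Solving the two reaction functions simultaneously: (1 − (0.25)(0.25))p_{Hop} = 69 + 0.25·66, so 0.9375p_{Hop} = 85.5 and p_{Hop} = 91.2.
Then p_{Go} = 66 + 0.25·91.2 = 88.8.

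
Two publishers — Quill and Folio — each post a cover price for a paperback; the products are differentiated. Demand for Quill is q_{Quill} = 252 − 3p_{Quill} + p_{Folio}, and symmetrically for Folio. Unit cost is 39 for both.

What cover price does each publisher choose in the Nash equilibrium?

73.8

Quill's profit: π = (p_{Quill} − 39)(252 − 3p_{Quill} + p_{Folio}).
∂π/∂p_{Quill} = 369 − 6p_{Quill} + p_{Folio} = 0 ⇒ p_{Quill} = 61.5 + (1/6)p_{Folio}.
The game is symmetric, so in equilibrium p_{Folio} = p_{Quill}: the reaction function gives (5/6)p_{Quill} = 61.5, hence p_{Quill} = 73.8.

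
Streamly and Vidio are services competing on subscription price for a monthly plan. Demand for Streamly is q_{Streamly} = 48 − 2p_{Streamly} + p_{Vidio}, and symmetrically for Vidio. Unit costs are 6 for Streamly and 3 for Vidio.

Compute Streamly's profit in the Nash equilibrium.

369.92

Streamly's profit: π = (p_{Streamly} − 6)(48 − 2p_{Streamly} + p_{Vidio}).
∂π/∂p_{Streamly} = 60 − 4p_{Streamly} + p_{Vidio} = 0 ⇒ p_{Streamly} = 15 + 0.25p_{Vidio}.
Similarly p_{Vidio} = 13.5 + 0.25p_{Streamly}.
Plugging p_{Vidio} into Streamly's best response: p_{Streamly} = 15 + 0.25(13.5 + 0.25p_{Streamly}) ⇒ 0.9375p_{Streamly} = 18.375, so p_{Streamly} = 19.6.
Then p_{Vidio} = 13.5 + 0.25·19.6 = 18.4.
q_{Streamly} = 48 − 2·19.6 + 18.4 = 27.2.
Profit = (19.6 − 6)·27.2 = 369.92.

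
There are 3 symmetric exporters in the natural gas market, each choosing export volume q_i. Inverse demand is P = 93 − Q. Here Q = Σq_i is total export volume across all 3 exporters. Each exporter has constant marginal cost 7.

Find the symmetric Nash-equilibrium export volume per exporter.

21.5

A representative exporter's profit is π_i = q_i(93 − Q) − 7q_i, with Q = q_i + Σ_{j≠i} q_j.
First-order condition: 86 − 2q_i − Σ_{j≠i} q_j = 0.
In a symmetric equilibrium every exporter chooses the same q, so Σ_{j≠i} q_j = 2q. The condition becomes 86 − 4q = 0, giving q = 86/4 = 21.5.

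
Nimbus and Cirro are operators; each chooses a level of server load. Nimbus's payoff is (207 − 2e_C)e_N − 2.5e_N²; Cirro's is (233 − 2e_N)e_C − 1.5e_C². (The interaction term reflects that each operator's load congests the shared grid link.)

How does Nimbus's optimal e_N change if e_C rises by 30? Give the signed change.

-12

Expanding Nimbus's payoff: 207e_N − 2e_Ce_N − 2.5e_N².
∂π/∂e_N = 207 − 2e_C − 5e_N = 0, so e_N = 41.4 − 0.4e_C.
The reaction-function slope is −0.4, so a 30-unit rise in e_C moves e_N by −0.4 × 30 = −12. Nimbus's best response falls — the actions are strategic substitutes.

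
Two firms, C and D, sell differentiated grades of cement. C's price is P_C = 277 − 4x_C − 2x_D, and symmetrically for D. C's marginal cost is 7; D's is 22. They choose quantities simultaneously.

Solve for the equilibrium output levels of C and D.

27.5, 25

Firm C's profit: π = x_C(277 − 4x_C − 2x_D) − 7x_C.
∂π/∂x_C = 270 − 8x_C − 2x_D = 0 ⇒ x_C = 33.75 − 0.25x_D.
Similarly x_D = 31.875 − 0.25x_C.
Solving the two reaction functions simultaneously: (1 − (−0.25)(−0.25))x_C = 33.75 − 0.25·31.875, so 0.9375x_C = 825/32 and x_C = 27.5.
Then x_D = 31.875 − 0.25·27.5 = 25.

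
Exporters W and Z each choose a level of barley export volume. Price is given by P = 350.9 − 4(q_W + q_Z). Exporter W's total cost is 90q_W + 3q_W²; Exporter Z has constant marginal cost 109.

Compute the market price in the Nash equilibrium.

Exporter W's profit: π = q_W(350.9 − 4(q_W + q_Z)) − 90q_W − 3q_W².
∂π/∂q_W = 260.9 − 14q_W − 4q_Z = 0, so q_W = 2609/140 − (2/7)q_Z.
For Z: ∂π/∂q_Z = 241.9 − 8q_Z − 4q_W = 0 ⇒ q_Z = 30.2375 − 0.5q_W.
Plugging q_Z into W's best response: q_W = 2609/140 − (2/7)(30.2375 − 0.5q_W) ⇒ (6/7)q_W = 2799/280, so q_W = 11.6625.
Then q_Z = 30.2375 − 0.5·11.6625 = 781/32.
Equilibrium price: P = 350.9 − 4·(5771/160) = 206.625.

206.625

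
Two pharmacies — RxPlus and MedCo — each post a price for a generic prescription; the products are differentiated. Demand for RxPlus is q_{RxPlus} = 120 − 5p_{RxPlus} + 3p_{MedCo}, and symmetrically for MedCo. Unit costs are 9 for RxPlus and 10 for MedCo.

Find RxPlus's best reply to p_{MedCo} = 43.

RxPlus's profit: π = (p_{RxPlus} − 9)(120 − 5p_{RxPlus} + 3p_{MedCo}).
∂π/∂p_{RxPlus} = 165 − 10p_{RxPlus} + 3p_{MedCo} = 0 ⇒ p_{RxPlus} = 16.5 + 0.3p_{MedCo}.
At p_{MedCo} = 43: p_{RxPlus} = 16.5 + 0.3·43 = 29.4.

29.4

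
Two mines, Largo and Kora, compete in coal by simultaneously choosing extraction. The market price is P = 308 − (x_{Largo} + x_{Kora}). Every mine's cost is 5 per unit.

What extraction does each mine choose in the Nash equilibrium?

101

Mine Largo's profit: π = x_{Largo}(308 − (x_{Largo} + x_{Kora})) − 5x_{Largo}.
∂π/∂x_{Largo} = 303 − 2x_{Largo} − x_{Kora} = 0, so x_{Largo} = 151.5 − 0.5x_{Kora}.
The game is symmetric, so in equilibrium x_{Kora} = x_{Largo}: the reaction function gives 1.5x_{Largo} = 151.5, hence x_{Largo} = 101.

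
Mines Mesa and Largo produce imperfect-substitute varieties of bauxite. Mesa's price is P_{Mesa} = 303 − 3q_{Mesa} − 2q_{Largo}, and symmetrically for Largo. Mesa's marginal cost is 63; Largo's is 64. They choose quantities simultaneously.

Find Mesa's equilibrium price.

Mine Mesa's profit: π = q_{Mesa}(303 − 3q_{Mesa} − 2q_{Largo}) − 63q_{Mesa}.
∂π/∂q_{Mesa} = 240 − 6q_{Mesa} − 2q_{Largo} = 0 ⇒ q_{Mesa} = 40 − (1/3)q_{Largo}.
Similarly q_{Largo} = 239/6 − (1/3)q_{Mesa}.
Substituting the second reaction function into the first: q_{Mesa} = 40 − (1/3)(239/6 − (1/3)q_{Mesa}), which gives (8/9)q_{Mesa} = 481/18 ⇒ q_{Mesa} = 30.0625.
Then q_{Largo} = 239/6 − (1/3)·30.0625 = 29.8125.
P_{Mesa} = 303 − 3·30.0625 − 2·29.8125 = 153.1875.

153.1875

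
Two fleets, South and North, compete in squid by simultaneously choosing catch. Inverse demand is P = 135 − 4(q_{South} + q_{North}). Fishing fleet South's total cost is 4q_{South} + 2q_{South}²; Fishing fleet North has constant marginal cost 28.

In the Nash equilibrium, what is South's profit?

360.375

Fishing fleet South's profit: π = q_{South}(135 − 4(q_{South} + q_{North})) − 4q_{South} − 2q_{South}².
∂π/∂q_{South} = 131 − 12q_{South} − 4q_{North} = 0, so q_{South} = 131/12 − (1/3)q_{North}.
For North: ∂π/∂q_{North} = 107 − 8q_{North} − 4q_{South} = 0 ⇒ q_{North} = 13.375 − 0.5q_{South}.
Solving the two reaction functions simultaneously: (1 − (−1/3)(−0.5))q_{South} = 131/12 − (1/3)·13.375, so (5/6)q_{South} = 155/24 and q_{South} = 7.75.
Then q_{North} = 13.375 − 0.5·7.75 = 9.5.
Price P = 135 − 4·17.25 = 66.
South's profit: (66 − 4)·7.75 − 2(7.75)² = 360.375.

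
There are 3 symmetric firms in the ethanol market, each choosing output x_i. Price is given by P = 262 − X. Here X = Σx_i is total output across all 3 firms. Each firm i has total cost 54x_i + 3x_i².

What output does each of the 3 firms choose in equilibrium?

A representative firm's profit is π_i = x_i(262 − X) − 54x_i − 3x_i², with X = x_i + Σ_{j≠i} x_j.
First-order condition: 208 − 8x_i − Σ_{j≠i} x_j = 0.
In a symmetric equilibrium every firm chooses the same x, so Σ_{j≠i} x_j = 2x. The condition becomes 208 − 10x = 0, giving x = 208/10 = 20.8.

20.8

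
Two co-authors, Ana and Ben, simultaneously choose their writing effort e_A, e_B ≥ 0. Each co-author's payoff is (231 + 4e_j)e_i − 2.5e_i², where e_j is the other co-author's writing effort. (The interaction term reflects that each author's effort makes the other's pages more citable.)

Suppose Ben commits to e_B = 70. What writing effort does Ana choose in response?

Ana's payoff is (231 + 4e_B)e_A − 2.5e_A².
∂π/∂e_A = 231 + 4e_B − 5e_A = 0, so e_A = 46.2 + 0.8e_B.
At e_B = 70: e_A = 46.2 + 0.8·70 = 102.2.

102.2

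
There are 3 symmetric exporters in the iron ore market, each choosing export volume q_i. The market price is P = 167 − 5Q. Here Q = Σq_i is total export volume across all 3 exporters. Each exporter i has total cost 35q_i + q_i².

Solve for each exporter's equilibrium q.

6

A representative exporter's profit is π_i = q_i(167 − 5Q) − 35q_i − q_i², with Q = q_i + Σ_{j≠i} q_j.
First-order condition: 132 − 12q_i − 5Σ_{j≠i} q_j = 0.
With identical exporters, set every q_j = q: then 132 − 12q − 10q = 0, i.e. q = 132/22 = 6.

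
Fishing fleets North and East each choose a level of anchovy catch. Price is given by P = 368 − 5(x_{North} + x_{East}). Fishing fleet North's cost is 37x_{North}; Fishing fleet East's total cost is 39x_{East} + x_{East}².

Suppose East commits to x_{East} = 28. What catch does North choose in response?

19.1

Fishing fleet North's profit: π = x_{North}(368 − 5(x_{North} + x_{East})) − 37x_{North}.
∂π/∂x_{North} = 331 − 10x_{North} − 5x_{East} = 0, so x_{North} = 33.1 − 0.5x_{East}.
At x_{East} = 28: x_{North} = 33.1 − 0.5·28 = 19.1.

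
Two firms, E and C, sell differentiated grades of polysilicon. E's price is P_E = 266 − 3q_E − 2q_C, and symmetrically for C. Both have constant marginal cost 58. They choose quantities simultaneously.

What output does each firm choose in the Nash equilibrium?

26

Firm E's profit: π = q_E(266 − 3q_E − 2q_C) − 58q_E.
∂π/∂q_E = 208 − 6q_E − 2q_C = 0 ⇒ q_E = 104/3 − (1/3)q_C.
By symmetry q_C = q_E; substituting into the reaction function, (4/3)q_E = 104/3 and q_E = 26.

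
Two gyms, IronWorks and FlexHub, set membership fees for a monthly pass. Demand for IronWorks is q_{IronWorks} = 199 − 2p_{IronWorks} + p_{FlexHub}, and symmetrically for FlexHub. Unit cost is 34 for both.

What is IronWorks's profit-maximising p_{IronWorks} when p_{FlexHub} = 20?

IronWorks's profit: π = (p_{IronWorks} − 34)(199 − 2p_{IronWorks} + p_{FlexHub}).
∂π/∂p_{IronWorks} = 267 − 4p_{IronWorks} + p_{FlexHub} = 0 ⇒ p_{IronWorks} = 66.75 + 0.25p_{FlexHub}.
At p_{FlexHub} = 20: p_{IronWorks} = 66.75 + 0.25·20 = 71.75.

71.75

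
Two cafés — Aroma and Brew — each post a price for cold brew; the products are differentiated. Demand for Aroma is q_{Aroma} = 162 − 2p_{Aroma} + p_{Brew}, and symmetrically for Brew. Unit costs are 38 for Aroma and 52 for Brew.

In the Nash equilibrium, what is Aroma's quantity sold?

Aroma's profit: π = (p_{Aroma} − 38)(162 − 2p_{Aroma} + p_{Brew}).
∂π/∂p_{Aroma} = 238 − 4p_{Aroma} + p_{Brew} = 0 ⇒ p_{Aroma} = 59.5 + 0.25p_{Brew}.
Similarly p_{Brew} = 66.5 + 0.25p_{Aroma}.
Substituting the second reaction function into the first: p_{Aroma} = 59.5 + 0.25(66.5 + 0.25p_{Aroma}), which gives 0.9375p_{Aroma} = 76.125 ⇒ p_{Aroma} = 81.2.
Then p_{Brew} = 66.5 + 0.25·81.2 = 86.8.
q_{Aroma} = 162 − 2·81.2 + 86.8 = 86.4.

86.4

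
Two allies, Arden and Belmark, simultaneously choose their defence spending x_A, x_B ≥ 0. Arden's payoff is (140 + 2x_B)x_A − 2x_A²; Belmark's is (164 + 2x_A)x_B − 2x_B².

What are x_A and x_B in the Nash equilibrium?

Expanding Arden's payoff: 140x_A + 2x_Bx_A − 2x_A².
∂π/∂x_A = 140 + 2x_B − 4x_A = 0, so x_A = 35 + 0.5x_B.
Likewise for Belmark: x_B = 41 + 0.5x_A.
Plugging x_B into Arden's best response: x_A = 35 + 0.5(41 + 0.5x_A) ⇒ 0.75x_A = 55.5, so x_A = 74.
Then x_B = 41 + 0.5·74 = 78.

74, 78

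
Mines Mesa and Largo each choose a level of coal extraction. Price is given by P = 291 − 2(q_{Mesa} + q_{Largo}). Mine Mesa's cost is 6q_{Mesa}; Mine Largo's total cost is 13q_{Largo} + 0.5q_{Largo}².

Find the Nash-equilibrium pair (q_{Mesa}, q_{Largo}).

54.3125, 33.875

Mine Mesa's profit: π = q_{Mesa}(291 − 2(q_{Mesa} + q_{Largo})) − 6q_{Mesa}.
∂π/∂q_{Mesa} = 285 − 4q_{Mesa} − 2q_{Largo} = 0, so q_{Mesa} = 71.25 − 0.5q_{Largo}.
For Largo: ∂π/∂q_{Largo} = 278 − 5q_{Largo} − 2q_{Mesa} = 0 ⇒ q_{Largo} = 55.6 − 0.4q_{Mesa}.
Solving the two reaction functions simultaneously: (1 − (−0.5)(−0.4))q_{Mesa} = 71.25 − 0.5·55.6, so 0.8q_{Mesa} = 43.45 and q_{Mesa} = 54.3125.
Then q_{Largo} = 55.6 − 0.4·54.3125 = 33.875.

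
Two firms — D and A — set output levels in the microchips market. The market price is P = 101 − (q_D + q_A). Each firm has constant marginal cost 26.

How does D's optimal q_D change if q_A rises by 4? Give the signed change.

Firm D's profit: π = q_D(101 − (q_D + q_A)) − 26q_D.
∂π/∂q_D = 75 − 2q_D − q_A = 0, so q_D = 37.5 − 0.5q_A.
The reaction-function slope is −0.5, so a 4-unit rise in q_A moves q_D by −0.5 × 4 = −2. D's best response falls — the actions are strategic substitutes.

-2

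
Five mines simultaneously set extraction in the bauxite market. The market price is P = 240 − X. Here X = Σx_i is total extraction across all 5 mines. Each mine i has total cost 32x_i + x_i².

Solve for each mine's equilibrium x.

A representative mine's profit is π_i = x_i(240 − X) − 32x_i − x_i², with X = x_i + Σ_{j≠i} x_j.
First-order condition: 208 − 4x_i − Σ_{j≠i} x_j = 0.
In a symmetric equilibrium every mine chooses the same x, so Σ_{j≠i} x_j = 4x. The condition becomes 208 − 8x = 0, giving x = 208/8 = 26.

26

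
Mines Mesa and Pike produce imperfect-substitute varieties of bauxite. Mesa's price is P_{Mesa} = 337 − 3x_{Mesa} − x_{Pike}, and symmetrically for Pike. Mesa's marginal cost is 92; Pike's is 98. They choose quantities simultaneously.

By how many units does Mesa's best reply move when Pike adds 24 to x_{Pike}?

Mine Mesa's profit: π = x_{Mesa}(337 − 3x_{Mesa} − x_{Pike}) − 92x_{Mesa}.
∂π/∂x_{Mesa} = 245 − 6x_{Mesa} − x_{Pike} = 0 ⇒ x_{Mesa} = 245/6 − (1/6)x_{Pike}.
The reaction-function slope is −1/6, so a 24-unit rise in x_{Pike} moves x_{Mesa} by −1/6 × 24 = −4. Mesa's best response falls — the actions are strategic substitutes.

-4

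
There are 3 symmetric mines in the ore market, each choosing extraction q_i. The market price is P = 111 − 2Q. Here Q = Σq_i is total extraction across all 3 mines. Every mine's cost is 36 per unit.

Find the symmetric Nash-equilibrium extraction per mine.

A representative mine's profit is π_i = q_i(111 − 2Q) − 36q_i, with Q = q_i + Σ_{j≠i} q_j.
First-order condition: 75 − 4q_i − 2Σ_{j≠i} q_j = 0.
In a symmetric equilibrium every mine chooses the same q, so Σ_{j≠i} q_j = 2q. The condition becomes 75 − 8q = 0, giving q = 75/8 = 9.375.

9.375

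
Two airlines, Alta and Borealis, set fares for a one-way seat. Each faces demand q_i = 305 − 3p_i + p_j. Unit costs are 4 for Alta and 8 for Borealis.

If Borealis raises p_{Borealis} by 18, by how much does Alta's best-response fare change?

3

Alta's profit: π = (p_{Alta} − 4)(305 − 3p_{Alta} + p_{Borealis}).
∂π/∂p_{Alta} = 317 − 6p_{Alta} + p_{Borealis} = 0 ⇒ p_{Alta} = 317/6 + (1/6)p_{Borealis}.
The reaction-function slope is 1/6, so an 18-unit rise in p_{Borealis} moves p_{Alta} by 1/6 × 18 = 3. Alta's best response rises — the actions are strategic complements.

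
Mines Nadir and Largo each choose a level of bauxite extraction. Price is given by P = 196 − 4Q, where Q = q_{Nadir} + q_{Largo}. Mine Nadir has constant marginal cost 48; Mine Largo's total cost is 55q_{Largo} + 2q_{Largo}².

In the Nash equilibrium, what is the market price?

Mine Nadir's profit: π = q_{Nadir}(196 − 4(q_{Nadir} + q_{Largo})) − 48q_{Nadir}.
∂π/∂q_{Nadir} = 148 − 8q_{Nadir} − 4q_{Largo} = 0, so q_{Nadir} = 18.5 − 0.5q_{Largo}.
For Largo: ∂π/∂q_{Largo} = 141 − 12q_{Largo} − 4q_{Nadir} = 0 ⇒ q_{Largo} = 11.75 − (1/3)q_{Nadir}.
Solving the two reaction functions simultaneously: (1 − (−0.5)(−1/3))q_{Nadir} = 18.5 − 0.5·11.75, so (5/6)q_{Nadir} = 12.625 and q_{Nadir} = 15.15.
Then q_{Largo} = 11.75 − (1/3)·15.15 = 6.7.
Equilibrium price: P = 196 − 4·21.85 = 108.6.

108.6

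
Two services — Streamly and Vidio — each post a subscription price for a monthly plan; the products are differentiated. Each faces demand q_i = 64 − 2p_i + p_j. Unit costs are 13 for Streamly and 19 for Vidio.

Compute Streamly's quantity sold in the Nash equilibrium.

Streamly's profit: π = (p_{Streamly} − 13)(64 − 2p_{Streamly} + p_{Vidio}).
∂π/∂p_{Streamly} = 90 − 4p_{Streamly} + p_{Vidio} = 0 ⇒ p_{Streamly} = 22.5 + 0.25p_{Vidio}.
Similarly p_{Vidio} = 25.5 + 0.25p_{Streamly}.
Substituting the second reaction function into the first: p_{Streamly} = 22.5 + 0.25(25.5 + 0.25p_{Streamly}), which gives 0.9375p_{Streamly} = 28.875 ⇒ p_{Streamly} = 30.8.
Then p_{Vidio} = 25.5 + 0.25·30.8 = 33.2.
q_{Streamly} = 64 − 2·30.8 + 33.2 = 35.6.

35.6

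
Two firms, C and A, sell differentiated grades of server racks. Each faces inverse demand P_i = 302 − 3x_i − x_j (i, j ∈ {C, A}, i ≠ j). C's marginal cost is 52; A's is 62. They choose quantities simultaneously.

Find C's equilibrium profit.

3888

Firm C's profit: π = x_C(302 − 3x_C − x_A) − 52x_C.
∂π/∂x_C = 250 − 6x_C − x_A = 0 ⇒ x_C = 125/3 − (1/6)x_A.
Similarly x_A = 40 − (1/6)x_C.
Plugging x_A into C's best response: x_C = 125/3 − (1/6)(40 − (1/6)x_C) ⇒ (35/36)x_C = 35, so x_C = 36.
Then x_A = 40 − (1/6)·36 = 34.
P_C = 302 − 3·36 − 34 = 160.
Profit = (160 − 52)·36 = 3888.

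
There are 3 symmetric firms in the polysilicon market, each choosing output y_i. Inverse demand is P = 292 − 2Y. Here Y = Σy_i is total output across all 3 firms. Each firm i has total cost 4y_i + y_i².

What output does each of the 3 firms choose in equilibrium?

28.8

A representative firm's profit is π_i = y_i(292 − 2Y) − 4y_i − y_i², with Y = y_i + Σ_{j≠i} y_j.
First-order condition: 288 − 6y_i − 2Σ_{j≠i} y_j = 0.
In a symmetric equilibrium every firm chooses the same y, so Σ_{j≠i} y_j = 2y. The condition becomes 288 − 10y = 0, giving y = 288/10 = 28.8.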